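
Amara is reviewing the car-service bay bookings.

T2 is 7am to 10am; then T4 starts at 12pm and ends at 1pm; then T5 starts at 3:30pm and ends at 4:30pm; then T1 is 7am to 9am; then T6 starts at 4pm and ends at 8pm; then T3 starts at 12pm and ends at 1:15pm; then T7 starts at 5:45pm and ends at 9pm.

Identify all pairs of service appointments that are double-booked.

T1 & T2, T3 & T4, T5 & T6, T6 & T7

Sorted by start: T1, T2, T3, T4, T5, T6, T7.
T2 starts before T1 ends → T1 and T2 overlap.
T3 starts after T1 ends, so T1 has no further overlaps.
T3 starts after T2 ends, so T2 has no further overlaps.
T4 starts before T3 ends → T3 and T4 overlap.
T5 starts after T3 ends, so T3 has no further overlaps.
T5 starts after T4 ends, so T4 has no further overlaps.
T6 starts before T5 ends → T5 and T6 overlap.
T7 starts after T5 ends.
T7 starts before T6 ends → T6 and T7 overlap.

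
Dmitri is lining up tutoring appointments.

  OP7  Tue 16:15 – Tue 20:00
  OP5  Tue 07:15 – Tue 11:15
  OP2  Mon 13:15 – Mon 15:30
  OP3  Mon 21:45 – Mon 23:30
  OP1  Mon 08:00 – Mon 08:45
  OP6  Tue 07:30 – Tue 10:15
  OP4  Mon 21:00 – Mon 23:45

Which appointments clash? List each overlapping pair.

OP3 & OP4, OP5 & OP6

Two intervals overlap when each starts before the other ends.
Sorted by start: OP1, OP2, OP4, OP3, OP5, OP6, OP7.
OP2 starts after OP1 ends, so OP1 has no further overlaps.
OP4 starts after OP2 ends, so OP2 has no further overlaps.
OP3 starts before OP4 ends → OP4 and OP3 overlap.
OP5 starts after OP4 ends, so OP4 has no further overlaps.
OP5 starts after OP3 ends, so OP3 has no further overlaps.
OP6 starts before OP5 ends → OP5 and OP6 overlap.
OP7 starts after OP5 ends.
OP7 starts after OP6 ends.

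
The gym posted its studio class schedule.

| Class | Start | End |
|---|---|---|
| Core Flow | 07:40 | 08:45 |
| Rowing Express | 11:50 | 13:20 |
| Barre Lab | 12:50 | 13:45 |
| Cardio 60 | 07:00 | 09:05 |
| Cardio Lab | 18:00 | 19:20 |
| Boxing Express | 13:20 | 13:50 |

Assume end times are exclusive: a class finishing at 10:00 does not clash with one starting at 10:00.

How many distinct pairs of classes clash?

Check each pair: they overlap iff neither finishes before the other starts.
Sorted by start: Cardio 60, Core Flow, Rowing Express, Barre Lab, Boxing Express, Cardio Lab.
Core Flow starts before Cardio 60 ends → Cardio 60 and Core Flow overlap.
Rowing Express starts after Cardio 60 ends; Cardio 60 is clear from here.
Rowing Express starts after Core Flow ends; Core Flow is clear from here.
Barre Lab starts before Rowing Express ends → Rowing Express and Barre Lab overlap.
Boxing Express starts exactly when Rowing Express ends (back-to-back, no overlap); Rowing Express is clear from here.
Boxing Express starts before Barre Lab ends → Barre Lab and Boxing Express overlap.
Cardio Lab starts after Barre Lab ends.
Cardio Lab starts after Boxing Express ends.
Overlapping pairs: Barre Lab & Boxing Express, Barre Lab & Rowing Express, Cardio 60 & Core Flow — 3 in total.

3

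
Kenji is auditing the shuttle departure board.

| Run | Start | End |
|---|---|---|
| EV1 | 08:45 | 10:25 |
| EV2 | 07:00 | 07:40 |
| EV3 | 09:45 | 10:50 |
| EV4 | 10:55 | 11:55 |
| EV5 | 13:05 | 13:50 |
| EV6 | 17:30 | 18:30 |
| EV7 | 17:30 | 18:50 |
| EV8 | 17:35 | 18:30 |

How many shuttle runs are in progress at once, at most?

Sweep the timeline, counting +1 at each start and −1 at each end (ends before starts at a tie):
07:00 start EV2 → 1
07:40 end EV2 → 0
08:45 start EV1 → 1
09:45 start EV3 → 2
10:25 end EV1 → 1
10:50 end EV3 → 0
10:55 start EV4 → 1
11:55 end EV4 → 0
13:05 start EV5 → 1
13:50 end EV5 → 0
17:30 start EV6 → 1
17:30 start EV7 → 2
17:35 start EV8 → 3
18:30 end EV6 → 2
18:30 end EV8 → 1
18:50 end EV7 → 0
Peak is 3, at 17:35 (EV6, EV7, EV8).

3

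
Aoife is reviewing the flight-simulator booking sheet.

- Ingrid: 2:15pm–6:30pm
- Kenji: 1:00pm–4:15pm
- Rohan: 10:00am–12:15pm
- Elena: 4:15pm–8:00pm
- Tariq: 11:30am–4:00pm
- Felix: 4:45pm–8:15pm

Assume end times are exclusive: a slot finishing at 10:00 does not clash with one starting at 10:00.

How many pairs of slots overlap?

7

Sorted by start: Rohan, Tariq, Kenji, Ingrid, Elena, Felix.
Tariq starts before Rohan ends → Rohan and Tariq overlap.
Kenji starts after Rohan ends, so Rohan has no further overlaps.
Kenji starts before Tariq ends → Tariq and Kenji overlap.
Ingrid starts before Tariq ends → Tariq and Ingrid overlap.
Elena starts after Tariq ends, so Tariq has no further overlaps.
Ingrid starts before Kenji ends → Kenji and Ingrid overlap.
Elena starts exactly when Kenji ends (back-to-back, no overlap), so Kenji has no further overlaps.
Elena starts before Ingrid ends → Ingrid and Elena overlap.
Felix starts before Ingrid ends → Ingrid and Felix overlap.
Felix starts before Elena ends → Elena and Felix overlap.
Overlapping pairs: Elena & Felix, Elena & Ingrid, Felix & Ingrid, Ingrid & Kenji, Ingrid & Tariq, Kenji & Tariq, Rohan & Tariq — 7 in total.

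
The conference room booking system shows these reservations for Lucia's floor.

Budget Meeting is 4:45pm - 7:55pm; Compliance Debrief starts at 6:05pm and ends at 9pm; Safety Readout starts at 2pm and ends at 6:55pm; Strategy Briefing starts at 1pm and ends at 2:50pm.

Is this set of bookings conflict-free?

No

Sorted by start: Strategy Briefing, Safety Readout, Budget Meeting, Compliance Debrief.
Safety Readout starts before Strategy Briefing ends → Strategy Briefing and Safety Readout overlap.
That's a conflict, so the schedule is not conflict-free.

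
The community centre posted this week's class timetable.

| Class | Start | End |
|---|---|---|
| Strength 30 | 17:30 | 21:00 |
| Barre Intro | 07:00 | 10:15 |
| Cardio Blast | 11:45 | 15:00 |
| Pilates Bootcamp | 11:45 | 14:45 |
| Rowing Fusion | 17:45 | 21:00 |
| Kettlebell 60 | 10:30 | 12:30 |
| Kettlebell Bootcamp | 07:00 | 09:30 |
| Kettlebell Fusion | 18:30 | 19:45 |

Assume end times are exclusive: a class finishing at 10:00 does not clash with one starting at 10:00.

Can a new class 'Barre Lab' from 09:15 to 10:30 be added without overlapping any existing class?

Kettlebell Bootcamp: starts 07:00 before Barre Lab ends 10:30, and ends 09:30 after Barre Lab starts 09:15 → overlap.
Barre Intro: starts 07:00 before Barre Lab ends 10:30, and ends 10:15 after Barre Lab starts 09:15 → overlap.
Kettlebell 60: starts 10:30 at or after Barre Lab ends 10:30 → clear.
Cardio Blast: starts 11:45 at or after Barre Lab ends 10:30 → clear.
Pilates Bootcamp: starts 11:45 at or after Barre Lab ends 10:30 → clear.
Strength 30: starts 17:30 at or after Barre Lab ends 10:30 → clear.
Rowing Fusion: starts 17:45 at or after Barre Lab ends 10:30 → clear.
Kettlebell Fusion: starts 18:30 at or after Barre Lab ends 10:30 → clear.
Barre Lab overlaps Kettlebell Bootcamp, Barre Intro.

No — it overlaps Barre Intro, Kettlebell Bootcamp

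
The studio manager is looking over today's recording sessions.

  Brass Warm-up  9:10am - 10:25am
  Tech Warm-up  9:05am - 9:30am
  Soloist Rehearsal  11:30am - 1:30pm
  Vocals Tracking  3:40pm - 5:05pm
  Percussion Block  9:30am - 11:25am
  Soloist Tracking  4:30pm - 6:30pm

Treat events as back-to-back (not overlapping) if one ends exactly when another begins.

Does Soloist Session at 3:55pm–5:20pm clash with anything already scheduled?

Tech Warm-up: ends 9:30am at or before Soloist Session starts 3:55pm → clear.
Brass Warm-up: ends 10:25am at or before Soloist Session starts 3:55pm → clear.
Percussion Block: ends 11:25am at or before Soloist Session starts 3:55pm → clear.
Soloist Rehearsal: ends 1:30pm at or before Soloist Session starts 3:55pm → clear.
Vocals Tracking: starts 3:40pm before Soloist Session ends 5:20pm, and ends 5:05pm after Soloist Session starts 3:55pm → overlap.
Soloist Tracking: starts 4:30pm before Soloist Session ends 5:20pm, and ends 6:30pm after Soloist Session starts 3:55pm → overlap.
Soloist Session overlaps Vocals Tracking, Soloist Tracking.

Yes — it overlaps Soloist Tracking, Vocals Tracking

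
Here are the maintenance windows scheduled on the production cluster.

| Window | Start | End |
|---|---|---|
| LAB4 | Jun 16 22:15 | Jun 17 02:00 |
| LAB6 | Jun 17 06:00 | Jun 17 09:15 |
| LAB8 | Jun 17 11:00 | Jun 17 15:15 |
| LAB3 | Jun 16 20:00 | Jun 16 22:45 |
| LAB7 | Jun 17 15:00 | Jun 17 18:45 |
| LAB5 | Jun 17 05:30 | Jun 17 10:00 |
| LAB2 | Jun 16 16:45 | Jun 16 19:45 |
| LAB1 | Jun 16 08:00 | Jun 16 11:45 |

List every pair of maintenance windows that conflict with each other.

Sorted by start: LAB1, LAB2, LAB3, LAB4, LAB5, LAB6, LAB8, LAB7.
LAB2 starts after LAB1 ends; LAB1 is clear from here.
LAB3 starts after LAB2 ends; LAB2 is clear from here.
LAB4 starts before LAB3 ends → LAB3 and LAB4 overlap.
LAB5 starts after LAB3 ends; LAB3 is clear from here.
LAB5 starts after LAB4 ends; LAB4 is clear from here.
LAB6 starts before LAB5 ends → LAB5 and LAB6 overlap.
LAB8 starts after LAB5 ends; LAB5 is clear from here.
LAB8 starts after LAB6 ends; LAB6 is clear from here.
LAB7 starts before LAB8 ends → LAB8 and LAB7 overlap.

LAB3 & LAB4, LAB5 & LAB6, LAB7 & LAB8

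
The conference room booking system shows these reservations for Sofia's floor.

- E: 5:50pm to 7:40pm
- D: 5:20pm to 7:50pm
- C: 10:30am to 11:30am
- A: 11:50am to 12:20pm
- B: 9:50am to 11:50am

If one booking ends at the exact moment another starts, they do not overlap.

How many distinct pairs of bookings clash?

Check each pair: they overlap iff neither finishes before the other starts.
Sorted by start: B, C, A, D, E.
C starts before B ends → B and C overlap.
A starts exactly when B ends (back-to-back, no overlap); B is clear from here.
A starts after C ends; C is clear from here.
D starts after A ends; A is clear from here.
E starts before D ends → D and E overlap.
Overlapping pairs: B & C, D & E — 2 in total.

2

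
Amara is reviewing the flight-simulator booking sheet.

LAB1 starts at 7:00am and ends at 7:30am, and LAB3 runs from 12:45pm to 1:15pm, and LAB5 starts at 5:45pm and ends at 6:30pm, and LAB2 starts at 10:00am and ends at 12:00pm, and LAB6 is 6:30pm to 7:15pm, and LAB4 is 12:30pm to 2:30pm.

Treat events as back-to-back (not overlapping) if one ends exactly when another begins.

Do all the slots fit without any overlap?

Sorted by start: LAB1, LAB2, LAB4, LAB3, LAB5, LAB6.
LAB2 starts after LAB1 ends, so nothing later overlaps LAB1 either.
LAB4 starts after LAB2 ends, so nothing later overlaps LAB2 either.
LAB3 starts before LAB4 ends → LAB4 and LAB3 overlap.
That's a conflict, so the schedule is not conflict-free.

No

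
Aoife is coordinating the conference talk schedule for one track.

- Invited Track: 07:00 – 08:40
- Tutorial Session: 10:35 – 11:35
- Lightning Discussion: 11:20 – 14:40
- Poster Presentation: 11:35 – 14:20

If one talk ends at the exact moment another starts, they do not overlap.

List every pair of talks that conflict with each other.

Lightning Discussion & Poster Presentation, Lightning Discussion & Tutorial Session

Sorted by start: Invited Track, Tutorial Session, Lightning Discussion, Poster Presentation.
Tutorial Session starts after Invited Track ends — done with Invited Track.
Lightning Discussion starts before Tutorial Session ends → Tutorial Session and Lightning Discussion overlap.
Poster Presentation starts exactly when Tutorial Session ends (back-to-back, no overlap).
Poster Presentation starts before Lightning Discussion ends → Lightning Discussion and Poster Presentation overlap.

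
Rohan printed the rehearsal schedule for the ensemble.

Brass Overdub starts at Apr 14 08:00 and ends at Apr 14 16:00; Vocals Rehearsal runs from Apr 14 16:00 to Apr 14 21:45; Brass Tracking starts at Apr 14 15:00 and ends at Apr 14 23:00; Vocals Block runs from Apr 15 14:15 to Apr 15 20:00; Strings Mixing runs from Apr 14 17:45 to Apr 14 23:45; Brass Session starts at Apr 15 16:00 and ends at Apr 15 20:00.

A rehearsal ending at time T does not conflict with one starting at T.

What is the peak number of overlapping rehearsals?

Sort all start/end points and keep a running count:
Apr 14 08:00 start Brass Overdub → 1
Apr 14 15:00 start Brass Tracking → 2
Apr 14 16:00 end Brass Overdub → 1
Apr 14 16:00 start Vocals Rehearsal → 2
Apr 14 17:45 start Strings Mixing → 3
Apr 14 21:45 end Vocals Rehearsal → 2
Apr 14 23:00 end Brass Tracking → 1
Apr 14 23:45 end Strings Mixing → 0
Apr 15 14:15 start Vocals Block → 1
Apr 15 16:00 start Brass Session → 2
Apr 15 20:00 end Brass Session → 1
Apr 15 20:00 end Vocals Block → 0
Peak is 3, at Apr 14 17:45 (Brass Tracking, Strings Mixing, Vocals Rehearsal).

3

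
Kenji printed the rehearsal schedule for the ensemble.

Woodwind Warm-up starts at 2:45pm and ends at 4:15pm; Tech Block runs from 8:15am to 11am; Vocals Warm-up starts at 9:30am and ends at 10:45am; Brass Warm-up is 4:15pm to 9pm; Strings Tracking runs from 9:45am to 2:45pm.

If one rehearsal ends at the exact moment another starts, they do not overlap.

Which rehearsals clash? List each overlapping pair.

Strings Tracking & Tech Block, Strings Tracking & Vocals Warm-up, Tech Block & Vocals Warm-up

Sorted by start: Tech Block, Vocals Warm-up, Strings Tracking, Woodwind Warm-up, Brass Warm-up.
Vocals Warm-up starts before Tech Block ends → Tech Block and Vocals Warm-up overlap.
Strings Tracking starts before Tech Block ends → Tech Block and Strings Tracking overlap.
Woodwind Warm-up starts after Tech Block ends — done with Tech Block.
Strings Tracking starts before Vocals Warm-up ends → Vocals Warm-up and Strings Tracking overlap.
Woodwind Warm-up starts after Vocals Warm-up ends — done with Vocals Warm-up.
Woodwind Warm-up starts exactly when Strings Tracking ends (back-to-back, no overlap) — done with Strings Tracking.
Brass Warm-up starts exactly when Woodwind Warm-up ends (back-to-back, no overlap).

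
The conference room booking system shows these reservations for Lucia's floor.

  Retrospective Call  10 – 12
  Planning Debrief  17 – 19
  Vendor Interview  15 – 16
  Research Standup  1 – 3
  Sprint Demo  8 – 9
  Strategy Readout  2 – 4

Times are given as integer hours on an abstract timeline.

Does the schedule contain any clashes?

Sorted by start: Research Standup, Strategy Readout, Sprint Demo, Retrospective Call, Vendor Interview, Planning Debrief.
Strategy Readout starts before Research Standup ends → Research Standup and Strategy Readout overlap.
That's a conflict, so the schedule is not conflict-free.

Yes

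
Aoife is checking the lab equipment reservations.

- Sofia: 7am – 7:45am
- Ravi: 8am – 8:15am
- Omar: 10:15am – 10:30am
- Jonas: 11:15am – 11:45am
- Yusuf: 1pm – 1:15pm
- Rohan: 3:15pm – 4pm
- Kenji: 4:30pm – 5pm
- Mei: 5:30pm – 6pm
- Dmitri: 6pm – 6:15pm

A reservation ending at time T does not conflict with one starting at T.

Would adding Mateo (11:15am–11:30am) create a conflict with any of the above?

Sofia: ends 7:45am at or before Mateo starts 11:15am → clear.
Ravi: ends 8:15am at or before Mateo starts 11:15am → clear.
Omar: ends 10:30am at or before Mateo starts 11:15am → clear.
Jonas: starts 11:15am before Mateo ends 11:30am, and ends 11:45am after Mateo starts 11:15am → overlap.
Yusuf: starts 1pm at or after Mateo ends 11:30am → clear.
Rohan: starts 3:15pm at or after Mateo ends 11:30am → clear.
Kenji: starts 4:30pm at or after Mateo ends 11:30am → clear.
Mei: starts 5:30pm at or after Mateo ends 11:30am → clear.
Dmitri: starts 6pm at or after Mateo ends 11:30am → clear.
Mateo overlaps Jonas.

Yes — it overlaps Jonas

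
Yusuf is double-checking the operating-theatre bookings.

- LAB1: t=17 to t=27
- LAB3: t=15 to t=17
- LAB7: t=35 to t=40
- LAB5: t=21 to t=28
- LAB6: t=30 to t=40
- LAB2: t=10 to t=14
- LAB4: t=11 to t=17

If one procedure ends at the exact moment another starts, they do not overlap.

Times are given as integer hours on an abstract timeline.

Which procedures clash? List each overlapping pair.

LAB1 & LAB5, LAB2 & LAB4, LAB3 & LAB4, LAB6 & LAB7

Check each pair: they overlap iff neither finishes before the other starts.
Sorted by start: LAB2, LAB4, LAB3, LAB1, LAB5, LAB6, LAB7.
LAB4 starts before LAB2 ends → LAB2 and LAB4 overlap.
LAB3 starts after LAB2 ends; LAB2 is clear from here.
LAB3 starts before LAB4 ends → LAB4 and LAB3 overlap.
LAB1 starts exactly when LAB4 ends (back-to-back, no overlap); LAB4 is clear from here.
LAB1 starts exactly when LAB3 ends (back-to-back, no overlap); LAB3 is clear from here.
LAB5 starts before LAB1 ends → LAB1 and LAB5 overlap.
LAB6 starts after LAB1 ends; LAB1 is clear from here.
LAB6 starts after LAB5 ends; LAB5 is clear from here.
LAB7 starts before LAB6 ends → LAB6 and LAB7 overlap.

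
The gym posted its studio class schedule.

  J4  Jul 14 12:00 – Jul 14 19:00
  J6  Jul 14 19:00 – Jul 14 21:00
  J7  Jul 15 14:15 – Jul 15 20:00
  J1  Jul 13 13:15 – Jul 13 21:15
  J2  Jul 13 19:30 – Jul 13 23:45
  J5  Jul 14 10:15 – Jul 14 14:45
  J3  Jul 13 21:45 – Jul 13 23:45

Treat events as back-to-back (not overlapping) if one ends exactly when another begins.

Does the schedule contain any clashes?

Yes

Sorted by start: J1, J2, J3, J5, J4, J6, J7.
J2 starts before J1 ends → J1 and J2 overlap.
That's a conflict, so the schedule is not conflict-free.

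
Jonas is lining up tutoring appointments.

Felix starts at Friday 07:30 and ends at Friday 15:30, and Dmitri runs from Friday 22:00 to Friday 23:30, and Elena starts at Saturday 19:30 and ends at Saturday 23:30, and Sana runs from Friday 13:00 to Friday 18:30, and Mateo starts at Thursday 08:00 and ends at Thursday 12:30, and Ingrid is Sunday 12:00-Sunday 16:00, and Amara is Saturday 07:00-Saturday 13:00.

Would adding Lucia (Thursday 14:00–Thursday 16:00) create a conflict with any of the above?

Mateo: ends Thursday 12:30 at or before Lucia starts Thursday 14:00 → clear.
Felix: starts Friday 07:30 at or after Lucia ends Thursday 16:00 → clear.
Sana: starts Friday 13:00 at or after Lucia ends Thursday 16:00 → clear.
Dmitri: starts Friday 22:00 at or after Lucia ends Thursday 16:00 → clear.
Amara: starts Saturday 07:00 at or after Lucia ends Thursday 16:00 → clear.
Elena: starts Saturday 19:30 at or after Lucia ends Thursday 16:00 → clear.
Ingrid: starts Sunday 12:00 at or after Lucia ends Thursday 16:00 → clear.

No — it doesn't clash with anything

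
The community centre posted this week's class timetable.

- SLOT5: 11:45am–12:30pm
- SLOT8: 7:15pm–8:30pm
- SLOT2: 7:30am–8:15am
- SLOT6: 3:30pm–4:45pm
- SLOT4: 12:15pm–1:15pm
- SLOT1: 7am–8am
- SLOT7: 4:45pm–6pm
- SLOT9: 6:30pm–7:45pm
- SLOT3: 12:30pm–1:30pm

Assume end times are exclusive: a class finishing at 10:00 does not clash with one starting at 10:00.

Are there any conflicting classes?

Check each pair: they overlap iff neither finishes before the other starts.
Sorted by start: SLOT1, SLOT2, SLOT5, SLOT4, SLOT3, SLOT6, SLOT7, SLOT9, SLOT8.
SLOT2 starts before SLOT1 ends → SLOT1 and SLOT2 overlap.
That's a conflict, so the schedule is not conflict-free.

Yes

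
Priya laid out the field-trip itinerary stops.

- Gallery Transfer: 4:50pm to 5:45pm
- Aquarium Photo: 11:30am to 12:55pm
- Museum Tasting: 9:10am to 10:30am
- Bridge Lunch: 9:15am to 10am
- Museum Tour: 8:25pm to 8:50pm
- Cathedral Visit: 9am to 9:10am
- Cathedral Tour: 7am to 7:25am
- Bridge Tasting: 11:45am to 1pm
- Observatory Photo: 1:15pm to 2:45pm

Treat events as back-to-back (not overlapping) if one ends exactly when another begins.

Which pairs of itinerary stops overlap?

Aquarium Photo & Bridge Tasting, Bridge Lunch & Museum Tasting

Sorted by start: Cathedral Tour, Cathedral Visit, Museum Tasting, Bridge Lunch, Aquarium Photo, Bridge Tasting, Observatory Photo, Gallery Transfer, Museum Tour.
Cathedral Visit starts after Cathedral Tour ends — done with Cathedral Tour.
Museum Tasting starts exactly when Cathedral Visit ends (back-to-back, no overlap) — done with Cathedral Visit.
Bridge Lunch starts before Museum Tasting ends → Museum Tasting and Bridge Lunch overlap.
Aquarium Photo starts after Museum Tasting ends — done with Museum Tasting.
Aquarium Photo starts after Bridge Lunch ends — done with Bridge Lunch.
Bridge Tasting starts before Aquarium Photo ends → Aquarium Photo and Bridge Tasting overlap.
Observatory Photo starts after Aquarium Photo ends — done with Aquarium Photo.
Observatory Photo starts after Bridge Tasting ends — done with Bridge Tasting.
Gallery Transfer starts after Observatory Photo ends — done with Observatory Photo.
Museum Tour starts after Gallery Transfer ends.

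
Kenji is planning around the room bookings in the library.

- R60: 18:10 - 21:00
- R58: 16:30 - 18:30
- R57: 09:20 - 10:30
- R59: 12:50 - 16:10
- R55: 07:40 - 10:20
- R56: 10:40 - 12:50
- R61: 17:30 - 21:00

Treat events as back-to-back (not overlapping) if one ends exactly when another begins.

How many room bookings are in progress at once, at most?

3

Walk through starts and ends in time order (an end at T is processed before a start at T):
07:40 start R55 → 1
09:20 start R57 → 2
10:20 end R55 → 1
10:30 end R57 → 0
10:40 start R56 → 1
12:50 end R56 → 0
12:50 start R59 → 1
16:10 end R59 → 0
16:30 start R58 → 1
17:30 start R61 → 2
18:10 start R60 → 3
18:30 end R58 → 2
21:00 end R60 → 1
21:00 end R61 → 0
Peak is 3, at 18:10 (R58, R60, R61).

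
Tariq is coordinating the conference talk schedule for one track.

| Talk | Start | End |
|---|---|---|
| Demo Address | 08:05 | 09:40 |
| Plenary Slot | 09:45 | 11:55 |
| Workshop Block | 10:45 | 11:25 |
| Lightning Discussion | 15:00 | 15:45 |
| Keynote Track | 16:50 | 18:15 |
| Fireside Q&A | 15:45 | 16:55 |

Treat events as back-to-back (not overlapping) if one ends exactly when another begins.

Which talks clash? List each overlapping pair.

Sorted by start: Demo Address, Plenary Slot, Workshop Block, Lightning Discussion, Fireside Q&A, Keynote Track.
Plenary Slot starts after Demo Address ends — done with Demo Address.
Workshop Block starts before Plenary Slot ends → Plenary Slot and Workshop Block overlap.
Lightning Discussion starts after Plenary Slot ends — done with Plenary Slot.
Lightning Discussion starts after Workshop Block ends — done with Workshop Block.
Fireside Q&A starts exactly when Lightning Discussion ends (back-to-back, no overlap) — done with Lightning Discussion.
Keynote Track starts before Fireside Q&A ends → Fireside Q&A and Keynote Track overlap.

Fireside Q&A & Keynote Track, Plenary Slot & Workshop Block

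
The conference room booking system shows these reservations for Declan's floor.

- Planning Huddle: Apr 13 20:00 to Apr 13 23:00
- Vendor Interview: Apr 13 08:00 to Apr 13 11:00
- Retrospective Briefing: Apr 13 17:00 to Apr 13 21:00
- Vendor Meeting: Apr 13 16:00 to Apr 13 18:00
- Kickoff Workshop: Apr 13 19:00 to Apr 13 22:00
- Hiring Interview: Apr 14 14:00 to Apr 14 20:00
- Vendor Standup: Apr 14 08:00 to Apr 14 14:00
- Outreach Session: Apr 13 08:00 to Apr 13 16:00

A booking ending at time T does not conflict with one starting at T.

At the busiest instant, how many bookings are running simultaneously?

3

Sweep the timeline, counting +1 at each start and −1 at each end (ends before starts at a tie):
Apr 13 08:00 start Outreach Session → 1
Apr 13 08:00 start Vendor Interview → 2
Apr 13 11:00 end Vendor Interview → 1
Apr 13 16:00 end Outreach Session → 0
Apr 13 16:00 start Vendor Meeting → 1
Apr 13 17:00 start Retrospective Briefing → 2
Apr 13 18:00 end Vendor Meeting → 1
Apr 13 19:00 start Kickoff Workshop → 2
Apr 13 20:00 start Planning Huddle → 3
Apr 13 21:00 end Retrospective Briefing → 2
Apr 13 22:00 end Kickoff Workshop → 1
Apr 13 23:00 end Planning Huddle → 0
Apr 14 08:00 start Vendor Standup → 1
Apr 14 14:00 end Vendor Standup → 0
Apr 14 14:00 start Hiring Interview → 1
Apr 14 20:00 end Hiring Interview → 0
Peak is 3, at Apr 13 20:00 (Kickoff Workshop, Planning Huddle, Retrospective Briefing).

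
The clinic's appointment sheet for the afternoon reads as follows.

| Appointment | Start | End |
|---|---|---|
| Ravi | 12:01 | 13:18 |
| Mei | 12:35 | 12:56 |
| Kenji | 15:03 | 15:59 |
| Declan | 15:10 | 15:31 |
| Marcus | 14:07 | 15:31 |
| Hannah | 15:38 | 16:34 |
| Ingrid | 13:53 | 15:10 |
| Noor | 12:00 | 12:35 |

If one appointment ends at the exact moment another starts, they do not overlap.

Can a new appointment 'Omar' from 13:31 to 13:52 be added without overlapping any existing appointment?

Yes — the slot is free

Noor: ends 12:35 at or before Omar starts 13:31 → clear.
Ravi: ends 13:18 at or before Omar starts 13:31 → clear.
Mei: ends 12:56 at or before Omar starts 13:31 → clear.
Ingrid: starts 13:53 at or after Omar ends 13:52 → clear.
Marcus: starts 14:07 at or after Omar ends 13:52 → clear.
Kenji: starts 15:03 at or after Omar ends 13:52 → clear.
Declan: starts 15:10 at or after Omar ends 13:52 → clear.
Hannah: starts 15:38 at or after Omar ends 13:52 → clear.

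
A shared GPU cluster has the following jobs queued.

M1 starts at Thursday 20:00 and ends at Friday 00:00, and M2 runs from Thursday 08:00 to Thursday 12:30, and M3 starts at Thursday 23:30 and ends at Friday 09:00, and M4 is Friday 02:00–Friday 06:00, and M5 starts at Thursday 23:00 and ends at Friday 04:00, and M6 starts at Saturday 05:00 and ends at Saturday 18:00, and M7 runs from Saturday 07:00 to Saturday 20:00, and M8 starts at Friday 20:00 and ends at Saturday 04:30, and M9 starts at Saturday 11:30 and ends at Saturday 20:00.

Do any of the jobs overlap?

Sorted by start: M2, M1, M5, M3, M4, M8, M6, M7, M9.
M1 starts after M2 ends, so M2 has no further overlaps.
M5 starts before M1 ends → M1 and M5 overlap.
That's a conflict, so the schedule is not conflict-free.

Yes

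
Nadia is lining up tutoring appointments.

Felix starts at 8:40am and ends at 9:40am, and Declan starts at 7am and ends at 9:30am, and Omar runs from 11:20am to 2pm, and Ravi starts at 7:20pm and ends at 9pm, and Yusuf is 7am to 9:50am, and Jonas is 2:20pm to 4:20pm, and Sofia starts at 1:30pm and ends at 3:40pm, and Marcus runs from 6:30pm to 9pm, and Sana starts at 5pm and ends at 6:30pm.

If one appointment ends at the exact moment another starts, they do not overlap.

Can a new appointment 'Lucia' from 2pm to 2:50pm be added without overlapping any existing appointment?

Declan: ends 9:30am at or before Lucia starts 2pm → clear.
Yusuf: ends 9:50am at or before Lucia starts 2pm → clear.
Felix: ends 9:40am at or before Lucia starts 2pm → clear.
Omar: ends 2pm at or before Lucia starts 2pm → clear.
Sofia: starts 1:30pm before Lucia ends 2:50pm, and ends 3:40pm after Lucia starts 2pm → overlap.
Jonas: starts 2:20pm before Lucia ends 2:50pm, and ends 4:20pm after Lucia starts 2pm → overlap.
Sana: starts 5pm at or after Lucia ends 2:50pm → clear.
Marcus: starts 6:30pm at or after Lucia ends 2:50pm → clear.
Ravi: starts 7:20pm at or after Lucia ends 2:50pm → clear.
Lucia overlaps Sofia, Jonas.

No — it overlaps Jonas, Sofia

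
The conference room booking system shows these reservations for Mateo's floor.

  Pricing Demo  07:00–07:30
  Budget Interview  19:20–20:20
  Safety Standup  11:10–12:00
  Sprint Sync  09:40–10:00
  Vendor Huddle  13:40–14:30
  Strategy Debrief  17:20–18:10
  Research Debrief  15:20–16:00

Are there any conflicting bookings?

No

Sorted by start: Pricing Demo, Sprint Sync, Safety Standup, Vendor Huddle, Research Debrief, Strategy Debrief, Budget Interview.
Sprint Sync starts after Pricing Demo ends, so Pricing Demo has no further overlaps.
Safety Standup starts after Sprint Sync ends, so Sprint Sync has no further overlaps.
Vendor Huddle starts after Safety Standup ends, so Safety Standup has no further overlaps.
Research Debrief starts after Vendor Huddle ends, so Vendor Huddle has no further overlaps.
Strategy Debrief starts after Research Debrief ends, so Research Debrief has no further overlaps.
Budget Interview starts after Strategy Debrief ends.
Every pair is clear; the schedule has no overlaps.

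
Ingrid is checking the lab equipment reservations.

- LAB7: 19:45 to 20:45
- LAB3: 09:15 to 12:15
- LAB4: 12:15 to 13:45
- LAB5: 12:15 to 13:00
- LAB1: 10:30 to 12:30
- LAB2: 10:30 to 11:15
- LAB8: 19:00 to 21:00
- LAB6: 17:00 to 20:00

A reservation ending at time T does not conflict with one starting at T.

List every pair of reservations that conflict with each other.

Two intervals overlap when each starts before the other ends.
Sorted by start: LAB3, LAB1, LAB2, LAB4, LAB5, LAB6, LAB8, LAB7.
LAB1 starts before LAB3 ends → LAB3 and LAB1 overlap.
LAB2 starts before LAB3 ends → LAB3 and LAB2 overlap.
LAB4 starts exactly when LAB3 ends (back-to-back, no overlap) — done with LAB3.
LAB2 starts before LAB1 ends → LAB1 and LAB2 overlap.
LAB4 starts before LAB1 ends → LAB1 and LAB4 overlap.
LAB5 starts before LAB1 ends → LAB1 and LAB5 overlap.
LAB6 starts after LAB1 ends — done with LAB1.
LAB4 starts after LAB2 ends — done with LAB2.
LAB5 starts before LAB4 ends → LAB4 and LAB5 overlap.
LAB6 starts after LAB4 ends — done with LAB4.
LAB6 starts after LAB5 ends — done with LAB5.
LAB8 starts before LAB6 ends → LAB6 and LAB8 overlap.
LAB7 starts before LAB6 ends → LAB6 and LAB7 overlap.
LAB7 starts before LAB8 ends → LAB8 and LAB7 overlap.

LAB1 & LAB2, LAB1 & LAB3, LAB1 & LAB4, LAB1 & LAB5, LAB2 & LAB3, LAB4 & LAB5, LAB6 & LAB7, LAB6 & LAB8, LAB7 & LAB8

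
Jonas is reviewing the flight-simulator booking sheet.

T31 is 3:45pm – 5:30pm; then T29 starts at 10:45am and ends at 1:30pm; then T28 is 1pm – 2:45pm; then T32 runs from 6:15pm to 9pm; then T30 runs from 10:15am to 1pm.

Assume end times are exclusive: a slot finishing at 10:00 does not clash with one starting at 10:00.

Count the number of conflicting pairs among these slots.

Sorted by start: T30, T29, T28, T31, T32.
T29 starts before T30 ends → T30 and T29 overlap.
T28 starts exactly when T30 ends (back-to-back, no overlap) — done with T30.
T28 starts before T29 ends → T29 and T28 overlap.
T31 starts after T29 ends — done with T29.
T31 starts after T28 ends — done with T28.
T32 starts after T31 ends.
Overlapping pairs: T28 & T29, T29 & T30 — 2 in total.

2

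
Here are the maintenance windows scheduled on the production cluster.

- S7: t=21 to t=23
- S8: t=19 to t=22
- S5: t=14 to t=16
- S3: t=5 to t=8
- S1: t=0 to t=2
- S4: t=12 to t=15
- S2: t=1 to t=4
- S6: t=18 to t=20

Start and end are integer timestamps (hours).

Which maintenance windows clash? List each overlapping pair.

S1 & S2, S4 & S5, S6 & S8, S7 & S8

Two intervals overlap when each starts before the other ends.
Sorted by start: S1, S2, S3, S4, S5, S6, S8, S7.
S2 starts before S1 ends → S1 and S2 overlap.
S3 starts after S1 ends; S1 is clear from here.
S3 starts after S2 ends; S2 is clear from here.
S4 starts after S3 ends; S3 is clear from here.
S5 starts before S4 ends → S4 and S5 overlap.
S6 starts after S4 ends; S4 is clear from here.
S6 starts after S5 ends; S5 is clear from here.
S8 starts before S6 ends → S6 and S8 overlap.
S7 starts after S6 ends.
S7 starts before S8 ends → S8 and S7 overlap.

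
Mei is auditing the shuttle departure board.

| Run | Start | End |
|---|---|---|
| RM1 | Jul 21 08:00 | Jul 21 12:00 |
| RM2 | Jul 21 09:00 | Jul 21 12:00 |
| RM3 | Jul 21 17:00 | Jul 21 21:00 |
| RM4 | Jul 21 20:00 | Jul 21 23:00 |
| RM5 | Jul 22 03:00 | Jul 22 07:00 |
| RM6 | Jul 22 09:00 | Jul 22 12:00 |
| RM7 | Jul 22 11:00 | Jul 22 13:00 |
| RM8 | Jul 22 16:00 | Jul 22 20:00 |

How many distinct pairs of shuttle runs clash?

Check each pair: they overlap iff neither finishes before the other starts.
Sorted by start: RM1, RM2, RM3, RM4, RM5, RM6, RM7, RM8.
RM2 starts before RM1 ends → RM1 and RM2 overlap.
RM3 starts after RM1 ends, so RM1 has no further overlaps.
RM3 starts after RM2 ends, so RM2 has no further overlaps.
RM4 starts before RM3 ends → RM3 and RM4 overlap.
RM5 starts after RM3 ends, so RM3 has no further overlaps.
RM5 starts after RM4 ends, so RM4 has no further overlaps.
RM6 starts after RM5 ends, so RM5 has no further overlaps.
RM7 starts before RM6 ends → RM6 and RM7 overlap.
RM8 starts after RM6 ends.
RM8 starts after RM7 ends.
Overlapping pairs: RM1 & RM2, RM3 & RM4, RM6 & RM7 — 3 in total.

3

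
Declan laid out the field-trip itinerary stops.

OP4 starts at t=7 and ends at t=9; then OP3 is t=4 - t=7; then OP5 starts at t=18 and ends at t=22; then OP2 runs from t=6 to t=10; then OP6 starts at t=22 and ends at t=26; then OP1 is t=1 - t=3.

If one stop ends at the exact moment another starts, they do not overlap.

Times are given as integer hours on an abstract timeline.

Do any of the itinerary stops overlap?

Sorted by start: OP1, OP3, OP2, OP4, OP5, OP6.
OP3 starts after OP1 ends — done with OP1.
OP2 starts before OP3 ends → OP3 and OP2 overlap.
That's a conflict, so the schedule is not conflict-free.

Yes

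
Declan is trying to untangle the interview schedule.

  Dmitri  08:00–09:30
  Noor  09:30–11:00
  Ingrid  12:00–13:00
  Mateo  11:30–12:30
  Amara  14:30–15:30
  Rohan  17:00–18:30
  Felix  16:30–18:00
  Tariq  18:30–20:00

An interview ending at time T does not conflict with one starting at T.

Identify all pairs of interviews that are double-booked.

Felix & Rohan, Ingrid & Mateo

Two intervals overlap when each starts before the other ends.
Sorted by start: Dmitri, Noor, Mateo, Ingrid, Amara, Felix, Rohan, Tariq.
Noor starts exactly when Dmitri ends (back-to-back, no overlap), so nothing later overlaps Dmitri either.
Mateo starts after Noor ends, so nothing later overlaps Noor either.
Ingrid starts before Mateo ends → Mateo and Ingrid overlap.
Amara starts after Mateo ends, so nothing later overlaps Mateo either.
Amara starts after Ingrid ends, so nothing later overlaps Ingrid either.
Felix starts after Amara ends, so nothing later overlaps Amara either.
Rohan starts before Felix ends → Felix and Rohan overlap.
Tariq starts after Felix ends.
Tariq starts exactly when Rohan ends (back-to-back, no overlap).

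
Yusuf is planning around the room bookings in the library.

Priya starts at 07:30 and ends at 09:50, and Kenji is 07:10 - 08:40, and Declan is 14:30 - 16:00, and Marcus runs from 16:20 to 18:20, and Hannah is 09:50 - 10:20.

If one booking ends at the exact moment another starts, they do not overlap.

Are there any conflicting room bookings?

Yes

Sorted by start: Kenji, Priya, Hannah, Declan, Marcus.
Priya starts before Kenji ends → Kenji and Priya overlap.
That's a conflict, so the schedule is not conflict-free.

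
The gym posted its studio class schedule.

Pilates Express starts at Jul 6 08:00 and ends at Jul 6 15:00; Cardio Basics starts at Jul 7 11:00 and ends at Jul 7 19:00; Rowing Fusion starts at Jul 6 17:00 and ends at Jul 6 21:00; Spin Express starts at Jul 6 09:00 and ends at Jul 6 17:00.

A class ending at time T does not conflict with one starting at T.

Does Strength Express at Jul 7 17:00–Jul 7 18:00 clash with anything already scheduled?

Yes — it overlaps Cardio Basics

Pilates Express: ends Jul 6 15:00 at or before Strength Express starts Jul 7 17:00 → clear.
Spin Express: ends Jul 6 17:00 at or before Strength Express starts Jul 7 17:00 → clear.
Rowing Fusion: ends Jul 6 21:00 at or before Strength Express starts Jul 7 17:00 → clear.
Cardio Basics: starts Jul 7 11:00 before Strength Express ends Jul 7 18:00, and ends Jul 7 19:00 after Strength Express starts Jul 7 17:00 → overlap.
Strength Express overlaps Cardio Basics.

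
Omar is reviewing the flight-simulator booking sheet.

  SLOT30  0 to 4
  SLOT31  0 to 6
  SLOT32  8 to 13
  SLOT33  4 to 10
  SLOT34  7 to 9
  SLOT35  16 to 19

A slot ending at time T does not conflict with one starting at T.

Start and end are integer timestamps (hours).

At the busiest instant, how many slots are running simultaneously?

Sweep the timeline, counting +1 at each start and −1 at each end (ends before starts at a tie):
0 start SLOT30 → 1
0 start SLOT31 → 2
4 end SLOT30 → 1
4 start SLOT33 → 2
6 end SLOT31 → 1
7 start SLOT34 → 2
8 start SLOT32 → 3
9 end SLOT34 → 2
10 end SLOT33 → 1
13 end SLOT32 → 0
16 start SLOT35 → 1
19 end SLOT35 → 0
Peak is 3, at 8 (SLOT32, SLOT33, SLOT34).

3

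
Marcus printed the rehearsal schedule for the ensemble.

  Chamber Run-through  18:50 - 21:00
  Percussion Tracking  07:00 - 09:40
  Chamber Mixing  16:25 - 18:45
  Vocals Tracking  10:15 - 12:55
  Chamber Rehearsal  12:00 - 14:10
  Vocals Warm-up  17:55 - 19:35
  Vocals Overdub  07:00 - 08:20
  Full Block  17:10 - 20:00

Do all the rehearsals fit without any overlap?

Sorted by start: Percussion Tracking, Vocals Overdub, Vocals Tracking, Chamber Rehearsal, Chamber Mixing, Full Block, Vocals Warm-up, Chamber Run-through.
Vocals Overdub starts before Percussion Tracking ends → Percussion Tracking and Vocals Overdub overlap.
That's a conflict, so the schedule is not conflict-free.

No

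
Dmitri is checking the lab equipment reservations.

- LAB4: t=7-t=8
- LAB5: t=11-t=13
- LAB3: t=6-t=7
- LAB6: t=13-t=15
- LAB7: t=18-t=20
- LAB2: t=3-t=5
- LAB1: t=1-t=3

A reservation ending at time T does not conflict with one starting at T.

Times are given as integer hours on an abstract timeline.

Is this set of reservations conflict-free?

Yes

Two intervals overlap when each starts before the other ends.
Sorted by start: LAB1, LAB2, LAB3, LAB4, LAB5, LAB6, LAB7.
LAB2 starts exactly when LAB1 ends (back-to-back, no overlap); LAB1 is clear from here.
LAB3 starts after LAB2 ends; LAB2 is clear from here.
LAB4 starts exactly when LAB3 ends (back-to-back, no overlap); LAB3 is clear from here.
LAB5 starts after LAB4 ends; LAB4 is clear from here.
LAB6 starts exactly when LAB5 ends (back-to-back, no overlap); LAB5 is clear from here.
LAB7 starts after LAB6 ends.
Every pair is clear; the schedule has no overlaps.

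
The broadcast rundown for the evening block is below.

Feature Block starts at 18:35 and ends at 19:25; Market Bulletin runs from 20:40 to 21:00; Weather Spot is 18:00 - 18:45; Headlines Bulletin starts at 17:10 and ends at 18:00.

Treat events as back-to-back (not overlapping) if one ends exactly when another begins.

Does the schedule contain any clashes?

Yes

Sorted by start: Headlines Bulletin, Weather Spot, Feature Block, Market Bulletin.
Weather Spot starts exactly when Headlines Bulletin ends (back-to-back, no overlap); Headlines Bulletin is clear from here.
Feature Block starts before Weather Spot ends → Weather Spot and Feature Block overlap.
That's a conflict, so the schedule is not conflict-free.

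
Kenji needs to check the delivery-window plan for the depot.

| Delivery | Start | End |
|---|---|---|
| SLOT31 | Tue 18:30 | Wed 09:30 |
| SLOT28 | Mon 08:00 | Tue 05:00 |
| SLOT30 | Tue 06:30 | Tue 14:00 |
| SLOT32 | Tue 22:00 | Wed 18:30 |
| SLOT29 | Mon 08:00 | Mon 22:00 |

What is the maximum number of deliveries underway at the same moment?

Walk through starts and ends in time order (an end at T is processed before a start at T):
Mon 08:00 start SLOT28 → 1
Mon 08:00 start SLOT29 → 2
Mon 22:00 end SLOT29 → 1
Tue 05:00 end SLOT28 → 0
Tue 06:30 start SLOT30 → 1
Tue 14:00 end SLOT30 → 0
Tue 18:30 start SLOT31 → 1
Tue 22:00 start SLOT32 → 2
Wed 09:30 end SLOT31 → 1
Wed 18:30 end SLOT32 → 0
Peak is 2, at Mon 08:00 (SLOT28, SLOT29).

2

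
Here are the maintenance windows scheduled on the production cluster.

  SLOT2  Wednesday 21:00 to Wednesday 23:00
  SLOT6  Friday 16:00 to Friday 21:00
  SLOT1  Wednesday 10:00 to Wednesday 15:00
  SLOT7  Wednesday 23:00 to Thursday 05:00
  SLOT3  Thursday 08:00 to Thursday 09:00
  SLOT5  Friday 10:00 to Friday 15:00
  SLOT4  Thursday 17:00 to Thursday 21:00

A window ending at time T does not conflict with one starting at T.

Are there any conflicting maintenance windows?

Sorted by start: SLOT1, SLOT2, SLOT7, SLOT3, SLOT4, SLOT5, SLOT6.
SLOT2 starts after SLOT1 ends, so nothing later overlaps SLOT1 either.
SLOT7 starts exactly when SLOT2 ends (back-to-back, no overlap), so nothing later overlaps SLOT2 either.
SLOT3 starts after SLOT7 ends, so nothing later overlaps SLOT7 either.
SLOT4 starts after SLOT3 ends, so nothing later overlaps SLOT3 either.
SLOT5 starts after SLOT4 ends, so nothing later overlaps SLOT4 either.
SLOT6 starts after SLOT5 ends.
Every pair is clear; the schedule has no overlaps.

No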